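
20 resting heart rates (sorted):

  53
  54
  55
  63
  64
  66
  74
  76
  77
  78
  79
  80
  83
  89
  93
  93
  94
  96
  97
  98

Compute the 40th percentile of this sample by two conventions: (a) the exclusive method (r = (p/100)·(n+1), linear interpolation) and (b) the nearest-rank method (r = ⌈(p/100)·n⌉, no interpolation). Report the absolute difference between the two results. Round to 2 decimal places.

n = 20.
(a) r = 8.4; between ranks 8 (76) and 9 (77): 76.4.
(b) the nearest-rank method: rank 8 → 76.
|76.4 − 76| = 0.4.

0.40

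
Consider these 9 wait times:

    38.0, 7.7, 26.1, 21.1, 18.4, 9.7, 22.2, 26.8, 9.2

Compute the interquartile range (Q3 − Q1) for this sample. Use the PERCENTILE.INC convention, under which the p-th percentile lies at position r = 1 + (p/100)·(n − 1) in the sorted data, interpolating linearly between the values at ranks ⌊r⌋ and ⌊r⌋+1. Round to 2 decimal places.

16.40

Sorted: 7.7, 9.2, 9.7, 18.4, 21.1, 22.2, 26.1, 26.8, 38.0.
n = 9.
P25: r = 3 (integer) → 9.7.
P75: r = 7 (integer) → 26.1.
Difference: 26.1 − 9.7 = 16.4.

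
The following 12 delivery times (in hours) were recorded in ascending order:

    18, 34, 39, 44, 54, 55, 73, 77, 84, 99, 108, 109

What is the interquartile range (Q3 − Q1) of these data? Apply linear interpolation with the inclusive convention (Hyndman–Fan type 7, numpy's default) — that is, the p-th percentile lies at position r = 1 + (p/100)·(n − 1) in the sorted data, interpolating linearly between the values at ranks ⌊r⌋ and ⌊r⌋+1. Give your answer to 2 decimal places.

45.00

n = 12.
P25: r = 3.75; ranks 3–4 are 39, 44; interpolating gives 42.75.
P75: r = 9.25; ranks 9–10 are 84, 99; interpolating gives 87.75.
Difference: 87.75 − 42.75 = 45.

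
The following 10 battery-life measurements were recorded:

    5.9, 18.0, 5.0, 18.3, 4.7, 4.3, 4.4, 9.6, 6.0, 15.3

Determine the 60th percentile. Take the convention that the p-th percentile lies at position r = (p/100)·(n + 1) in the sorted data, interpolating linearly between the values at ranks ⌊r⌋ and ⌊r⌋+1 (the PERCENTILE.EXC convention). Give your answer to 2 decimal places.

Sorted: 4.3, 4.4, 4.7, 5.0, 5.9, 6.0, 9.6, 15.3, 18.0, 18.3.
n = 10.
r = (60/100)·(10 + 1) = 6.6.
Rank 6 is 6.0 and rank 7 is 9.6.
Interpolate: 6.0 + 0.6·(9.6 − 6.0) = 6.0 + 0.6·3.6 = 8.16.

8.16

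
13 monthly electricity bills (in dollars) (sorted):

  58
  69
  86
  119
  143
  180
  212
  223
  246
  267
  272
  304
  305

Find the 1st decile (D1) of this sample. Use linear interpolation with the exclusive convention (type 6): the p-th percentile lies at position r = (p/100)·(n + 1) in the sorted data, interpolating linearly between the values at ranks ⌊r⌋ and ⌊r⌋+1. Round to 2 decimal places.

n = 13.
r = (10/100)·(13 + 1) = 1.4.
Rank 1 is 58 and rank 2 is 69.
Interpolate: 58 + 0.4·(69 − 58) = 58 + 0.4·11 = 62.4.

62.40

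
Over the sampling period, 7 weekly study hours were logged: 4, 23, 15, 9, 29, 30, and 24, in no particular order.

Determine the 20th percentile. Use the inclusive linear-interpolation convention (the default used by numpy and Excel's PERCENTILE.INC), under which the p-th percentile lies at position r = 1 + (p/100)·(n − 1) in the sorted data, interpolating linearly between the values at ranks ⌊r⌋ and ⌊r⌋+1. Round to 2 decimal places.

Sorted: 4, 9, 15, 23, 24, 29, 30.
n = 7.
r = 1 + (20/100)·(7 − 1) = 1 + 1.2 = 2.2.
Rank 2 is 9 and rank 3 is 15.
Interpolate: 9 + 0.2·(15 − 9) = 9 + 0.2·6 = 10.2.

10.20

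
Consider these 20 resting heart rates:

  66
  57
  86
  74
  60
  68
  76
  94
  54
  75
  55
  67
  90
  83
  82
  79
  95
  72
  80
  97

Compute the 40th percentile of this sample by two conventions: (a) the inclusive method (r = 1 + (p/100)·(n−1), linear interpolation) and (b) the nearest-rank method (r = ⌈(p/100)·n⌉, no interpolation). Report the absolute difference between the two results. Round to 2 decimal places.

Sorted: 54, 55, 57, 60, 66, 67, 68, 72, 74, 75, 76, 79, 80, 82, 83, 86, 90, 94, 95, 97.
n = 20.
(a) r = 8.6; between ranks 8 (72) and 9 (74): 73.2.
(b) the nearest-rank method: rank 8 → 72.
|73.2 − 72| = 1.2.

1.20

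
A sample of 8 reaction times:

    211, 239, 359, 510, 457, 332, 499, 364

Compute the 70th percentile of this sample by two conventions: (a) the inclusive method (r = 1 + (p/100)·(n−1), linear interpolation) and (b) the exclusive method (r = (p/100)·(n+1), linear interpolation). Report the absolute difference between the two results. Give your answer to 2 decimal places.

21.90

Sorted: 211, 239, 332, 359, 364, 457, 499, 510.
n = 8.
(a) r = 5.9; between ranks 5 (364) and 6 (457): 447.7.
(b) r = 6.3; between ranks 6 (457) and 7 (499): 469.6.
|447.7 − 469.6| = 21.9.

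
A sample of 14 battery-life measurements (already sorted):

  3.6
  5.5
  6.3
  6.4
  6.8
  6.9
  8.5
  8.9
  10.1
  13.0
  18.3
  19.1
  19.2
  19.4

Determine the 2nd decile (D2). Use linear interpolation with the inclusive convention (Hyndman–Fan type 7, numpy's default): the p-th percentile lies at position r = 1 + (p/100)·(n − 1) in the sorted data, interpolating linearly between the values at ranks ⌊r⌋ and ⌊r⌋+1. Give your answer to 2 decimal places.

n = 14.
r = 1 + (20/100)·(14 − 1) = 1 + 2.6 = 3.6.
Rank 3 is 6.3 and rank 4 is 6.4.
Interpolate: 6.3 + 0.6·(6.4 − 6.3) = 6.3 + 0.6·0.1 = 6.36.

6.36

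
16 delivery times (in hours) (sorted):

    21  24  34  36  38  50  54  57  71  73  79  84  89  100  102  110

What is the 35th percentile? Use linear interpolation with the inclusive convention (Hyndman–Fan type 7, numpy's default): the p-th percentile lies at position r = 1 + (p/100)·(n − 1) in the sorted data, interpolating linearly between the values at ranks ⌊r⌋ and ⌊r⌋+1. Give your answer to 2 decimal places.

51.00

n = 16.
r = 1 + (35/100)·(16 − 1) = 1 + 5.25 = 6.25.
Rank 6 is 50 and rank 7 is 54.
Interpolate: 50 + 0.25·(54 − 50) = 50 + 0.25·4 = 51.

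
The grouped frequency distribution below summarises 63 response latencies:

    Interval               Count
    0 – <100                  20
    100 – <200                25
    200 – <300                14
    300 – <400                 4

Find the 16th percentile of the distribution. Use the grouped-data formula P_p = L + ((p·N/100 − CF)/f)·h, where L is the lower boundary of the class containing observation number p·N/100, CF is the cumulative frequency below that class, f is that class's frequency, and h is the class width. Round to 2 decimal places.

50.40

N = 63; target position k = 16/100 · 63 = 10.08.
Cumulative frequencies: 20, 45, 59, 63.
Observation 10.08 falls in the class 0 – <100.
L = 0, CF = 0, f = 20, h = 100.
P16 = 0 + ((10.08 − 0)/20)·100 = 0 + 50.4 = 50.4.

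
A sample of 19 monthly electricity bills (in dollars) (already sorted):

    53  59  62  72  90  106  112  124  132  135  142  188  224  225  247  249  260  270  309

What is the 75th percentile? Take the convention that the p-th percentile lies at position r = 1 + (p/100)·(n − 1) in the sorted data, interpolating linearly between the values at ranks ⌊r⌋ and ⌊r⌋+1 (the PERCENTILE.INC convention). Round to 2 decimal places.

n = 19.
r = 1 + (75/100)·(19 − 1) = 1 + 13.5 = 14.5.
Rank 14 is 225 and rank 15 is 247.
Interpolate: 225 + 0.5·(247 − 225) = 225 + 0.5·22 = 236.

236.00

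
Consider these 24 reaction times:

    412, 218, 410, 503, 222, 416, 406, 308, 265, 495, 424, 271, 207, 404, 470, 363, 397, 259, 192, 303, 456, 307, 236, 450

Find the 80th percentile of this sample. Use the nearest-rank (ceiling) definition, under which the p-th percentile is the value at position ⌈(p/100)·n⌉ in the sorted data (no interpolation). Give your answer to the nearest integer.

450

Sorted: 192, 207, 218, 222, 236, 259, 265, 271, 303, 307, 308, 363, 397, 404, 406, 410, 412, 416, 424, 450, 456, 470, 495, 503.
n = 24.
Position = ⌈80/100 · 24⌉ = ⌈19.2⌉ = 20.
The value at rank 20 is 450.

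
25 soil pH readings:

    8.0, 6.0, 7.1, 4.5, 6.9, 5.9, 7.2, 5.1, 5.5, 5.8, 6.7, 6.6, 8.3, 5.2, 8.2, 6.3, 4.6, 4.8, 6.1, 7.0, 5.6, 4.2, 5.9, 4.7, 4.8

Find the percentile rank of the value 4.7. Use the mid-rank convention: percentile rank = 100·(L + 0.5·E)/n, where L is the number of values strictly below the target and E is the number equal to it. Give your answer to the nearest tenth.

14.0

Sorted: 4.2, 4.5, 4.6, 4.7, 4.8, 4.8, 5.1, 5.2, 5.5, 5.6, 5.8, 5.9, 5.9, 6.0, 6.1, 6.3, 6.6, 6.7, 6.9, 7.0, 7.1, 7.2, 8.0, 8.2, 8.3.
Count below 4.7: L = 3; count equal: E = 1; n = 25.
Percentile rank = 100·(3 + 0.5·1)/25 = 100·3.5/25 = 14.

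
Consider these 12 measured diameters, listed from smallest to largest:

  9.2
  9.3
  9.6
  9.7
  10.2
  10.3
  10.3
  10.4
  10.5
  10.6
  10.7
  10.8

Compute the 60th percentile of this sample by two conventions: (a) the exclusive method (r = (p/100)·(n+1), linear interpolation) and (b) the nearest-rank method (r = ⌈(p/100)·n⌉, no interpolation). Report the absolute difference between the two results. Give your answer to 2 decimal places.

n = 12.
(a) r = 7.8; between ranks 7 (10.3) and 8 (10.4): 10.38.
(b) the nearest-rank method: rank 8 → 10.4.
|10.38 − 10.4| = 0.02.

0.02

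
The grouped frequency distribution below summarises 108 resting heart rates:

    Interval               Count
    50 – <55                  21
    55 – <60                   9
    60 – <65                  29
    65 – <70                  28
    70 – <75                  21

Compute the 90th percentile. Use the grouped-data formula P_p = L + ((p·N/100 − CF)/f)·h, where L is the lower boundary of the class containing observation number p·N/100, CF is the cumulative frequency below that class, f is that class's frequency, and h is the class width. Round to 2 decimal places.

N = 108; target position k = 90/100 · 108 = 97.2.
Cumulative frequencies: 21, 30, 59, 87, 108.
Observation 97.2 falls in the class 70 – <75.
L = 70, CF = 87, f = 21, h = 5.
P90 = 70 + ((97.2 − 87)/21)·5 = 70 + 2.42857 = 72.4286.

72.43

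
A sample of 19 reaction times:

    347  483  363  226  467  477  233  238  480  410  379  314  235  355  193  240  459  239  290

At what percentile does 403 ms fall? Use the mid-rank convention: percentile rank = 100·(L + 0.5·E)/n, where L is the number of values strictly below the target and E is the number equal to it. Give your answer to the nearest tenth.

68.4

Sorted: 193, 226, 233, 235, 238, 239, 240, 290, 314, 347, 355, 363, 379, 410, 459, 467, 477, 480, 483.
Count below 403: L = 13; count equal: E = 0; n = 19.
Percentile rank = 100·(13 + 0.5·0)/19 = 100·13/19 = 68.42.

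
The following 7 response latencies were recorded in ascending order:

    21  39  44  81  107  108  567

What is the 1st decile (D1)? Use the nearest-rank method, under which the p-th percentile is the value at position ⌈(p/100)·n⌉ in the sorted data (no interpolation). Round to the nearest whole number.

n = 7.
Position = ⌈10/100 · 7⌉ = ⌈0.7⌉ = 1.
The value at rank 1 is 21.

21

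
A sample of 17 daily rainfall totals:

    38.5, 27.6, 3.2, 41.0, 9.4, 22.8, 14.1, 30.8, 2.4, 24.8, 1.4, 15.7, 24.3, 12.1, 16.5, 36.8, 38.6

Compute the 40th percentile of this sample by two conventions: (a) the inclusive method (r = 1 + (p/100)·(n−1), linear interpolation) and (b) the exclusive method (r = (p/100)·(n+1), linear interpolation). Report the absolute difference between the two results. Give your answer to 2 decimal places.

0.16

Sorted: 1.4, 2.4, 3.2, 9.4, 12.1, 14.1, 15.7, 16.5, 22.8, 24.3, 24.8, 27.6, 30.8, 36.8, 38.5, 38.6, 41.0.
n = 17.
(a) r = 7.4; between ranks 7 (15.7) and 8 (16.5): 16.02.
(b) r = 7.2; between ranks 7 (15.7) and 8 (16.5): 15.86.
|16.02 − 15.86| = 0.16.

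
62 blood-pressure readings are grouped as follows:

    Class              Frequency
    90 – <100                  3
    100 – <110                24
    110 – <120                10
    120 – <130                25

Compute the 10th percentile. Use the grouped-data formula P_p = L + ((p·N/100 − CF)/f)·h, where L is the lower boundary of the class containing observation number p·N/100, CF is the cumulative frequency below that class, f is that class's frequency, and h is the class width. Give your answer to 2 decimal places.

101.33

N = 62; target position k = 10/100 · 62 = 6.2.
Cumulative frequencies: 3, 27, 37, 62.
Observation 6.2 falls in the class 100 – <110.
L = 100, CF = 3, f = 24, h = 10.
P10 = 100 + ((6.2 − 3)/24)·10 = 100 + 1.33333 = 101.333.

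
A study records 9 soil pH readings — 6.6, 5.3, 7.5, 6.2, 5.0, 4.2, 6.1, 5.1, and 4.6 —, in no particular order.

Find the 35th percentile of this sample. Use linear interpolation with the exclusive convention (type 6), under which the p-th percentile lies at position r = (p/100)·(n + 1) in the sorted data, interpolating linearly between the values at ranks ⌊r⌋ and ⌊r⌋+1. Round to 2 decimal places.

5.05

Sorted: 4.2, 4.6, 5.0, 5.1, 5.3, 6.1, 6.2, 6.6, 7.5.
n = 9.
r = (35/100)·(9 + 1) = 3.5.
Rank 3 is 5.0 and rank 4 is 5.1.
Interpolate: 5.0 + 0.5·(5.1 − 5.0) = 5.0 + 0.5·0.1 = 5.05.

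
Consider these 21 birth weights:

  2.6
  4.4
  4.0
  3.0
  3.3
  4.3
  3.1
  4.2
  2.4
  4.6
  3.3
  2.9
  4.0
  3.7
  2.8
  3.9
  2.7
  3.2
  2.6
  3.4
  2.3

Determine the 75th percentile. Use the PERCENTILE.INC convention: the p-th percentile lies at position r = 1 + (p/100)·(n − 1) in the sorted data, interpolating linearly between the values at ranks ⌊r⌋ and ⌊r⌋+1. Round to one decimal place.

Sorted: 2.3, 2.4, 2.6, 2.6, 2.7, 2.8, 2.9, 3.0, 3.1, 3.2, 3.3, 3.3, 3.4, 3.7, 3.9, 4.0, 4.0, 4.2, 4.3, 4.4, 4.6.
n = 21.
r = 1 + (75/100)·(21 − 1) = 1 + 15 = 16.
r is an integer, so P75 is the value at rank 16: 4.0.

4.0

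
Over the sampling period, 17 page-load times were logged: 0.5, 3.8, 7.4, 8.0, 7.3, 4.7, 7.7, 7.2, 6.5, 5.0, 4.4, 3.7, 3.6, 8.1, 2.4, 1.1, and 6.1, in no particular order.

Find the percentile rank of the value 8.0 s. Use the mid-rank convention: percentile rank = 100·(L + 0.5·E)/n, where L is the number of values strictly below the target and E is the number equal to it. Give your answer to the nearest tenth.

91.2

Sorted: 0.5, 1.1, 2.4, 3.6, 3.7, 3.8, 4.4, 4.7, 5.0, 6.1, 6.5, 7.2, 7.3, 7.4, 7.7, 8.0, 8.1.
Count below 8.0: L = 15; count equal: E = 1; n = 17.
Percentile rank = 100·(15 + 0.5·1)/17 = 100·15.5/17 = 91.18.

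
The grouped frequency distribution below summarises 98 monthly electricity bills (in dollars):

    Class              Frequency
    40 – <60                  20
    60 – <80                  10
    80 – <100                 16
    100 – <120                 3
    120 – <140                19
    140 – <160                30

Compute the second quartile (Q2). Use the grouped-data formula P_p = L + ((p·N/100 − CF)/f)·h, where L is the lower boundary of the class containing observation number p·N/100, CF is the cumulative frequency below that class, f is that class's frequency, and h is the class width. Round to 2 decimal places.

120.00

N = 98; target position k = 50/100 · 98 = 49.
Cumulative frequencies: 20, 30, 46, 49, 68, 98.
Observation 49 falls in the class 100 – <120.
L = 100, CF = 46, f = 3, h = 20.
P50 = 100 + ((49 − 46)/3)·20 = 100 + 20 = 120.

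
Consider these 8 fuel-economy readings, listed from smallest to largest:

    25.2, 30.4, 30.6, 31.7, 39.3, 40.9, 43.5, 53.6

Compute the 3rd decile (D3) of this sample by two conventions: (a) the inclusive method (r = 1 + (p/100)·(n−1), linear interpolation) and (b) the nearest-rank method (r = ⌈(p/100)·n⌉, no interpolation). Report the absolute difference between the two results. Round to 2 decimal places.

0.11

n = 8.
(a) r = 3.1; between ranks 3 (30.6) and 4 (31.7): 30.71.
(b) the nearest-rank method: rank 3 → 30.6.
|30.71 − 30.6| = 0.11.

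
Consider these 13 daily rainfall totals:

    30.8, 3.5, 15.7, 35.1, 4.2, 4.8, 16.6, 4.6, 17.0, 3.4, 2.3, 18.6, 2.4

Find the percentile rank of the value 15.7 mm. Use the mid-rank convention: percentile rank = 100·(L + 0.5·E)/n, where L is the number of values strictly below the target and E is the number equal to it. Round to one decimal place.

Sorted: 2.3, 2.4, 3.4, 3.5, 4.2, 4.6, 4.8, 15.7, 16.6, 17.0, 18.6, 30.8, 35.1.
Count below 15.7: L = 7; count equal: E = 1; n = 13.
Percentile rank = 100·(7 + 0.5·1)/13 = 100·7.5/13 = 57.69.

57.7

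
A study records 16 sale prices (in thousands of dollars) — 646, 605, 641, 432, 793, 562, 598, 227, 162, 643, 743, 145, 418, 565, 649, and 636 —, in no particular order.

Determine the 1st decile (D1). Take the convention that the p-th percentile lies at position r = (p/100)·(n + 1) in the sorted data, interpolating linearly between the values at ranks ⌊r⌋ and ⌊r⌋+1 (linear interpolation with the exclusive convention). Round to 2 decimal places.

156.90

Sorted: 145, 162, 227, 418, 432, 562, 565, 598, 605, 636, 641, 643, 646, 649, 743, 793.
n = 16.
r = (10/100)·(16 + 1) = 1.7.
Rank 1 is 145 and rank 2 is 162.
Interpolate: 145 + 0.7·(162 − 145) = 145 + 0.7·17 = 156.9.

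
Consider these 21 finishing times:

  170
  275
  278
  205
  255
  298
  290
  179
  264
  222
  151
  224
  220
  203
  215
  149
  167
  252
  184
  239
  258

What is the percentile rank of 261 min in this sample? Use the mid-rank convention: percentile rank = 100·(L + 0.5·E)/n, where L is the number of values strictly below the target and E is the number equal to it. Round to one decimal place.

Sorted: 149, 151, 167, 170, 179, 184, 203, 205, 215, 220, 222, 224, 239, 252, 255, 258, 264, 275, 278, 290, 298.
Count below 261: L = 16; count equal: E = 0; n = 21.
Percentile rank = 100·(16 + 0.5·0)/21 = 100·16/21 = 76.19.

76.2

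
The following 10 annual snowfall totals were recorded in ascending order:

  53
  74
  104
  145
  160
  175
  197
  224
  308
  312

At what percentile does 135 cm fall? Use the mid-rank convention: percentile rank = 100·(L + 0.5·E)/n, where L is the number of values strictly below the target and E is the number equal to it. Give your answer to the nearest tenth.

Count below 135: L = 3; count equal: E = 0; n = 10.
Percentile rank = 100·(3 + 0.5·0)/10 = 100·3/10 = 30.

30.0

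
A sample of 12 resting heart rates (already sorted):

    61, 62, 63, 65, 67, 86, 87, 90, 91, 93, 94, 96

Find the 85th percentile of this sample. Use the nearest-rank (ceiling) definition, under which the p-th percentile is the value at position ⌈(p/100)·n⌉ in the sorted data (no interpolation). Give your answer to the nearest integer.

94

n = 12.
Position = ⌈85/100 · 12⌉ = ⌈10.2⌉ = 11.
The value at rank 11 is 94.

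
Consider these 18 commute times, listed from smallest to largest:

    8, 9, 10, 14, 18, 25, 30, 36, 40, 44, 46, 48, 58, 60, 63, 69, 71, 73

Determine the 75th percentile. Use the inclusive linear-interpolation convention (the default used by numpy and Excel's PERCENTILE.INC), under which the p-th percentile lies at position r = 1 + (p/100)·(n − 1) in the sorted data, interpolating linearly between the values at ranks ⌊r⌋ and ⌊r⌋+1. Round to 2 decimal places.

59.50

n = 18.
r = 1 + (75/100)·(18 − 1) = 1 + 12.75 = 13.75.
Rank 13 is 58 and rank 14 is 60.
Interpolate: 58 + 0.75·(60 − 58) = 58 + 0.75·2 = 59.5.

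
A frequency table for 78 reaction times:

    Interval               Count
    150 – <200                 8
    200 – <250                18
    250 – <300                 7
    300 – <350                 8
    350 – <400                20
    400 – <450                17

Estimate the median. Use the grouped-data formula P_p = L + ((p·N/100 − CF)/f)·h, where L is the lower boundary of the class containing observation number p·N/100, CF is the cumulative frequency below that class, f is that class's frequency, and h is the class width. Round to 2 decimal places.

337.50

N = 78; target position k = 50/100 · 78 = 39.
Cumulative frequencies: 8, 26, 33, 41, 61, 78.
Observation 39 falls in the class 300 – <350.
L = 300, CF = 33, f = 8, h = 50.
P50 = 300 + ((39 − 33)/8)·50 = 300 + 37.5 = 337.5.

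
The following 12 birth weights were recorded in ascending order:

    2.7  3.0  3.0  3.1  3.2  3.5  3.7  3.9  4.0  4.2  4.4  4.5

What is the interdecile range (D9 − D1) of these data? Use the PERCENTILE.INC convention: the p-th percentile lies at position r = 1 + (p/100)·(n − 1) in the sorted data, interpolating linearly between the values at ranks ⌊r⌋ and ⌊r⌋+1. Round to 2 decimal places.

1.38

n = 12.
P10: r = 2.1; ranks 2–3 are 3.0, 3.0; interpolating gives 3.
P90: r = 10.9; ranks 10–11 are 4.2, 4.4; interpolating gives 4.38.
Difference: 4.38 − 3 = 1.38.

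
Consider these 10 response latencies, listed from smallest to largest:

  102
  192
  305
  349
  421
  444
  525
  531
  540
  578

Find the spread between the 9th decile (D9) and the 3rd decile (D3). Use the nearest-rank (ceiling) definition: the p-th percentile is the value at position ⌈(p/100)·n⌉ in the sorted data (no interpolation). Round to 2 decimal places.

n = 10.
P30: rank ⌈30/100·10⌉ = 3 → 305.
P90: rank ⌈90/100·10⌉ = 9 → 540.
Difference: 540 − 305 = 235.

235.00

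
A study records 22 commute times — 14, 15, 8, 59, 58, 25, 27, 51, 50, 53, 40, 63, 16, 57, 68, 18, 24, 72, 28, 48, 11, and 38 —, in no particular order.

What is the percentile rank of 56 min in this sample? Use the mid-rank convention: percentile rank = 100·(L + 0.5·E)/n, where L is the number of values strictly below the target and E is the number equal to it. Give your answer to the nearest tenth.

Sorted: 8, 11, 14, 15, 16, 18, 24, 25, 27, 28, 38, 40, 48, 50, 51, 53, 57, 58, 59, 63, 68, 72.
Count below 56: L = 16; count equal: E = 0; n = 22.
Percentile rank = 100·(16 + 0.5·0)/22 = 100·16/22 = 72.73.

72.7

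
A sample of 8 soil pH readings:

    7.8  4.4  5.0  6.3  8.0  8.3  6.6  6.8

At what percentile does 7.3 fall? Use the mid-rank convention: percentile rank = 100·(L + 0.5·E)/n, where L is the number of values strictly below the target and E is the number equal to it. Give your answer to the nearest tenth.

Sorted: 4.4, 5.0, 6.3, 6.6, 6.8, 7.8, 8.0, 8.3.
Count below 7.3: L = 5; count equal: E = 0; n = 8.
Percentile rank = 100·(5 + 0.5·0)/8 = 100·5/8 = 62.5.

62.5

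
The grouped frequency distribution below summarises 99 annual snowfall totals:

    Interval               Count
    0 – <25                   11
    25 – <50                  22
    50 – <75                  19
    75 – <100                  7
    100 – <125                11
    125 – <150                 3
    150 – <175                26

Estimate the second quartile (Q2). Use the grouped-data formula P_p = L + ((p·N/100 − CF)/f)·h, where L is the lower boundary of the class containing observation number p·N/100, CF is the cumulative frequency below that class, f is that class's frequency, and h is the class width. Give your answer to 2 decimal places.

71.71

N = 99; target position k = 50/100 · 99 = 49.5.
Cumulative frequencies: 11, 33, 52, 59, 70, 73, 99.
Observation 49.5 falls in the class 50 – <75.
L = 50, CF = 33, f = 19, h = 25.
P50 = 50 + ((49.5 − 33)/19)·25 = 50 + 21.7105 = 71.7105.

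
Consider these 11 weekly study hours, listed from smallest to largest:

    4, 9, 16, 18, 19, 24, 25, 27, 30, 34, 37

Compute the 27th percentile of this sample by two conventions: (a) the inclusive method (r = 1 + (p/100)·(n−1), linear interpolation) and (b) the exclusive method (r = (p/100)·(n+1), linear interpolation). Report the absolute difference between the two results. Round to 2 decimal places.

n = 11.
(a) r = 3.7; between ranks 3 (16) and 4 (18): 17.4.
(b) r = 3.24; between ranks 3 (16) and 4 (18): 16.48.
|17.4 − 16.48| = 0.92.

0.92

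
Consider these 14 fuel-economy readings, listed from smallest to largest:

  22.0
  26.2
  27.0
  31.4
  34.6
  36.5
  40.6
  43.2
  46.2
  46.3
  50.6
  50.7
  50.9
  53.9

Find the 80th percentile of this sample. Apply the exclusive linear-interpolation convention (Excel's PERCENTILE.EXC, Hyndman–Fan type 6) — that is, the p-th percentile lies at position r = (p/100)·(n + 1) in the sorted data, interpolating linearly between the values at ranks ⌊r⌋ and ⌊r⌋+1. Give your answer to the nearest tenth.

n = 14.
r = (80/100)·(14 + 1) = 12.
r is an integer, so P80 is the value at rank 12: 50.7.

50.7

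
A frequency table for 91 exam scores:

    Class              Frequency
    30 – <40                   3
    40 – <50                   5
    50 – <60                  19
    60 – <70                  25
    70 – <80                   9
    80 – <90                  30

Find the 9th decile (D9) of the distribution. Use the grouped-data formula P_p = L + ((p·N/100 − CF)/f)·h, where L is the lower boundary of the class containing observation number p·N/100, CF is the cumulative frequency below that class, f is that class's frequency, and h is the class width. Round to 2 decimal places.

86.97

N = 91; target position k = 90/100 · 91 = 81.9.
Cumulative frequencies: 3, 8, 27, 52, 61, 91.
Observation 81.9 falls in the class 80 – <90.
L = 80, CF = 61, f = 30, h = 10.
P90 = 80 + ((81.9 − 61)/30)·10 = 80 + 6.96667 = 86.9667.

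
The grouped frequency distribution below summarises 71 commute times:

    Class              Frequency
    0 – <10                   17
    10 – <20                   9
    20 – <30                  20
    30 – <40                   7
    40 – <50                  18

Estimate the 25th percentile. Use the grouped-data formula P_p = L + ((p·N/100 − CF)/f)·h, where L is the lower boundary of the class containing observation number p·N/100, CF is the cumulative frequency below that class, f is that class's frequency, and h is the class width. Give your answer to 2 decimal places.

N = 71; target position k = 25/100 · 71 = 17.75.
Cumulative frequencies: 17, 26, 46, 53, 71.
Observation 17.75 falls in the class 10 – <20.
L = 10, CF = 17, f = 9, h = 10.
P25 = 10 + ((17.75 − 17)/9)·10 = 10 + 0.833333 = 10.8333.

10.83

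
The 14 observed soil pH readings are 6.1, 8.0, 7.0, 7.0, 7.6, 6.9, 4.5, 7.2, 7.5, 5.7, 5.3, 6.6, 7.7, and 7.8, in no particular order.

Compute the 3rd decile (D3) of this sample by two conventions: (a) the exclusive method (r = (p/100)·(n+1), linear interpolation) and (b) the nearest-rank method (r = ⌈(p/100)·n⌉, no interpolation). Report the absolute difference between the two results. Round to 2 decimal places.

Sorted: 4.5, 5.3, 5.7, 6.1, 6.6, 6.9, 7.0, 7.0, 7.2, 7.5, 7.6, 7.7, 7.8, 8.0.
n = 14.
(a) r = 4.5; between ranks 4 (6.1) and 5 (6.6): 6.35.
(b) the nearest-rank method: rank 5 → 6.6.
|6.35 − 6.6| = 0.25.

0.25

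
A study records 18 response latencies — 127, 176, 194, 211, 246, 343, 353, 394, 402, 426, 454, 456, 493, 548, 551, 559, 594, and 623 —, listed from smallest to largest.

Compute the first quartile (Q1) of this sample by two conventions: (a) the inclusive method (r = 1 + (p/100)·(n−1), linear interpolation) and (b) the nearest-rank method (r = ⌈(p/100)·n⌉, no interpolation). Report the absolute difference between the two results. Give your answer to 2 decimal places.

n = 18.
(a) r = 5.25; between ranks 5 (246) and 6 (343): 270.25.
(b) the nearest-rank method: rank 5 → 246.
|270.25 − 246| = 24.25.

24.25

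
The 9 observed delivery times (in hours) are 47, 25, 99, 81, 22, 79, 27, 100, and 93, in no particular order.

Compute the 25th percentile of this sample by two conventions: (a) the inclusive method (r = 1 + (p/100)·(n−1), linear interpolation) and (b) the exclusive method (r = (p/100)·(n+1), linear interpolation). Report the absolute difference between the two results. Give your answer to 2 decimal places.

1.00

Sorted: 22, 25, 27, 47, 79, 81, 93, 99, 100.
n = 9.
(a) r = 3 → value at rank 3 = 27.
(b) r = 2.5; between ranks 2 (25) and 3 (27): 26.
|27 − 26| = 1.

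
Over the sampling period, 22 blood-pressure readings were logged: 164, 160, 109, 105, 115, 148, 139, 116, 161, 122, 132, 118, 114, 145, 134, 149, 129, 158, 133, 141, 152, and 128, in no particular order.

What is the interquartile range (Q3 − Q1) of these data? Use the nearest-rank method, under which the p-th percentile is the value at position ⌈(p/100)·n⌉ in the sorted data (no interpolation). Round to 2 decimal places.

Sorted: 105, 109, 114, 115, 116, 118, 122, 128, 129, 132, 133, 134, 139, 141, 145, 148, 149, 152, 158, 160, 161, 164.
n = 22.
P25: rank ⌈25/100·22⌉ = 6 → 118.
P75: rank ⌈75/100·22⌉ = 17 → 149.
Difference: 149 − 118 = 31.

31.00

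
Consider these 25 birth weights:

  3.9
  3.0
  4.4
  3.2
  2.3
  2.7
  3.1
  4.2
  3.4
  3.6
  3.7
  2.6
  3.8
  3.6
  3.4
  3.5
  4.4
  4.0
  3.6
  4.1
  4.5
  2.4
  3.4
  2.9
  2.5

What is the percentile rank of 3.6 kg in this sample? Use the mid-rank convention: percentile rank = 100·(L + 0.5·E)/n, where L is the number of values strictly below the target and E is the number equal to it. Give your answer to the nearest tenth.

Sorted: 2.3, 2.4, 2.5, 2.6, 2.7, 2.9, 3.0, 3.1, 3.2, 3.4, 3.4, 3.4, 3.5, 3.6, 3.6, 3.6, 3.7, 3.8, 3.9, 4.0, 4.1, 4.2, 4.4, 4.4, 4.5.
Count below 3.6: L = 13; count equal: E = 3; n = 25.
Percentile rank = 100·(13 + 0.5·3)/25 = 100·14.5/25 = 58.

58.0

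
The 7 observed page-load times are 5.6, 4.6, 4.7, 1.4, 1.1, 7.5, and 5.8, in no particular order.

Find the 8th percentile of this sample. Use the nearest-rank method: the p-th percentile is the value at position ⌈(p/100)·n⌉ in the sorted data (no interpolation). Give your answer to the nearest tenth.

1.1

Sorted: 1.1, 1.4, 4.6, 4.7, 5.6, 5.8, 7.5.
n = 7.
Position = ⌈8/100 · 7⌉ = ⌈0.56⌉ = 1.
The value at rank 1 is 1.1.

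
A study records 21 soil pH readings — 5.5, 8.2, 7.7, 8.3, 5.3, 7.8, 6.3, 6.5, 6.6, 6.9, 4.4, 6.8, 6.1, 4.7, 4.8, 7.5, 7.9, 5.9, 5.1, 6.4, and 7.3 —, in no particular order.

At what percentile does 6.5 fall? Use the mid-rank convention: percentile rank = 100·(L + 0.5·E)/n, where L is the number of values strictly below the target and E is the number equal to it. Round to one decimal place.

50.0

Sorted: 4.4, 4.7, 4.8, 5.1, 5.3, 5.5, 5.9, 6.1, 6.3, 6.4, 6.5, 6.6, 6.8, 6.9, 7.3, 7.5, 7.7, 7.8, 7.9, 8.2, 8.3.
Count below 6.5: L = 10; count equal: E = 1; n = 21.
Percentile rank = 100·(10 + 0.5·1)/21 = 100·10.5/21 = 50.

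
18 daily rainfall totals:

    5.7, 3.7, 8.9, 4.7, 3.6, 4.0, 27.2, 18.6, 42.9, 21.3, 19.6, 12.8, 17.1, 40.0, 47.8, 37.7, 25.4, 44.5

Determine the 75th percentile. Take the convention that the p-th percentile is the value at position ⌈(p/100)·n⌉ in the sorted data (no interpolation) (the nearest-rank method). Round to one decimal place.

37.7

Sorted: 3.6, 3.7, 4.0, 4.7, 5.7, 8.9, 12.8, 17.1, 18.6, 19.6, 21.3, 25.4, 27.2, 37.7, 40.0, 42.9, 44.5, 47.8.
n = 18.
Position = ⌈75/100 · 18⌉ = ⌈13.5⌉ = 14.
The value at rank 14 is 37.7.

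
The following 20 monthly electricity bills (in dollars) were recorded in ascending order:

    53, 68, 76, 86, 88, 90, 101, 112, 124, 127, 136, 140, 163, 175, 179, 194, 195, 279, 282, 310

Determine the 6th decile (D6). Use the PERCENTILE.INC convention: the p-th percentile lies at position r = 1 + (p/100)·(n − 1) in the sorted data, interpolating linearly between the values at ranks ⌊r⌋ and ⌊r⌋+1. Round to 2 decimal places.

n = 20.
r = 1 + (60/100)·(20 − 1) = 1 + 11.4 = 12.4.
Rank 12 is 140 and rank 13 is 163.
Interpolate: 140 + 0.4·(163 − 140) = 140 + 0.4·23 = 149.2.

149.20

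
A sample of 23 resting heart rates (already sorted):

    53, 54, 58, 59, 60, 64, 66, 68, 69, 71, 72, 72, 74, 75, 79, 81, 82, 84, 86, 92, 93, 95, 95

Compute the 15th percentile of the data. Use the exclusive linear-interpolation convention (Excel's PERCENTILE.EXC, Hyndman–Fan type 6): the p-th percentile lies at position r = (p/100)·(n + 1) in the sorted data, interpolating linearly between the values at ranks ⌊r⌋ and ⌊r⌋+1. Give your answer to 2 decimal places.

58.60

n = 23.
r = (15/100)·(23 + 1) = 3.6.
Rank 3 is 58 and rank 4 is 59.
Interpolate: 58 + 0.6·(59 − 58) = 58 + 0.6·1 = 58.6.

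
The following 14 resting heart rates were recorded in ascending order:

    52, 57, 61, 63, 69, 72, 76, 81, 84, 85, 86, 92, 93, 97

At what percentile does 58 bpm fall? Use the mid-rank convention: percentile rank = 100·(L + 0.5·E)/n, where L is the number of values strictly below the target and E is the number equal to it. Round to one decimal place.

Count below 58: L = 2; count equal: E = 0; n = 14.
Percentile rank = 100·(2 + 0.5·0)/14 = 100·2/14 = 14.29.

14.3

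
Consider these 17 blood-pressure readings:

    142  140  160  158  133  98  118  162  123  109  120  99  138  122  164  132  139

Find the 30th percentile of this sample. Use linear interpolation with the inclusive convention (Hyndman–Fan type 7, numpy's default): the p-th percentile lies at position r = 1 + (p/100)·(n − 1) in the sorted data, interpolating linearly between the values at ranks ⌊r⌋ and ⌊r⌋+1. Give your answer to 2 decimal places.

Sorted: 98, 99, 109, 118, 120, 122, 123, 132, 133, 138, 139, 140, 142, 158, 160, 162, 164.
n = 17.
r = 1 + (30/100)·(17 − 1) = 1 + 4.8 = 5.8.
Rank 5 is 120 and rank 6 is 122.
Interpolate: 120 + 0.8·(122 − 120) = 120 + 0.8·2 = 121.6.

121.60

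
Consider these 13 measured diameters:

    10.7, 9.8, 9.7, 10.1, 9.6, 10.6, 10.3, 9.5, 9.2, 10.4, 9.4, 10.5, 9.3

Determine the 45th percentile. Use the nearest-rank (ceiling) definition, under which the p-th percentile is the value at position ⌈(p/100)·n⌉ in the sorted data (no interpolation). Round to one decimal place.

9.7

Sorted: 9.2, 9.3, 9.4, 9.5, 9.6, 9.7, 9.8, 10.1, 10.3, 10.4, 10.5, 10.6, 10.7.
n = 13.
Position = ⌈45/100 · 13⌉ = ⌈5.85⌉ = 6.
The value at rank 6 is 9.7.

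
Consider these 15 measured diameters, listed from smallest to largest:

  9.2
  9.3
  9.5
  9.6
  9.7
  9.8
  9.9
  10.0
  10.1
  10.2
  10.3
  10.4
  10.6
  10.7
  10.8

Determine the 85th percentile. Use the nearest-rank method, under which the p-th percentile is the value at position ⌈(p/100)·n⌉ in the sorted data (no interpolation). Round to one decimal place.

10.6

n = 15.
Position = ⌈85/100 · 15⌉ = ⌈12.75⌉ = 13.
The value at rank 13 is 10.6.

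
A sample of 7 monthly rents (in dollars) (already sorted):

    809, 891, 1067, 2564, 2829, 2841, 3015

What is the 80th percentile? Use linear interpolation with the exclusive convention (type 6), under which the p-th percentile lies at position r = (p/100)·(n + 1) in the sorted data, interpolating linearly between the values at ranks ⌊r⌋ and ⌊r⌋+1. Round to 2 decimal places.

n = 7.
r = (80/100)·(7 + 1) = 6.4.
Rank 6 is 2841 and rank 7 is 3015.
Interpolate: 2841 + 0.4·(3015 − 2841) = 2841 + 0.4·174 = 2910.6.

2910.60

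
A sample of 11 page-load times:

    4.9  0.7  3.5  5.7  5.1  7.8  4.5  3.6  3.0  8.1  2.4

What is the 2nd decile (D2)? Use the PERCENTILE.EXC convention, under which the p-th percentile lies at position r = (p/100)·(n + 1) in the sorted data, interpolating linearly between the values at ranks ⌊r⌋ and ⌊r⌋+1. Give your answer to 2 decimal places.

Sorted: 0.7, 2.4, 3.0, 3.5, 3.6, 4.5, 4.9, 5.1, 5.7, 7.8, 8.1.
n = 11.
r = (20/100)·(11 + 1) = 2.4.
Rank 2 is 2.4 and rank 3 is 3.0.
Interpolate: 2.4 + 0.4·(3.0 − 2.4) = 2.4 + 0.4·0.6 = 2.64.

2.64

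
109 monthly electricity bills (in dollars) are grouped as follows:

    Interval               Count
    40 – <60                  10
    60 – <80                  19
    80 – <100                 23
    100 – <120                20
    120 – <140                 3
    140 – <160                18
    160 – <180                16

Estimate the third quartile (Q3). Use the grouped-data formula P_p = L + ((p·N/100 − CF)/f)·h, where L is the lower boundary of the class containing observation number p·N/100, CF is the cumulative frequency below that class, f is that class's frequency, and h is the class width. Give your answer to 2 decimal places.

N = 109; target position k = 75/100 · 109 = 81.75.
Cumulative frequencies: 10, 29, 52, 72, 75, 93, 109.
Observation 81.75 falls in the class 140 – <160.
L = 140, CF = 75, f = 18, h = 20.
P75 = 140 + ((81.75 − 75)/18)·20 = 140 + 7.5 = 147.5.

147.50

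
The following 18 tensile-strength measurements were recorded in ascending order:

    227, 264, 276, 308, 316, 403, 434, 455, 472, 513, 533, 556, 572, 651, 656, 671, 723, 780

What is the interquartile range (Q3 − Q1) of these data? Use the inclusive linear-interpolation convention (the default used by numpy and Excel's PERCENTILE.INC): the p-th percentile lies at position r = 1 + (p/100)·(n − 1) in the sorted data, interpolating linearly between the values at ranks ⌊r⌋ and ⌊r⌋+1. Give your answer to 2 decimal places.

n = 18.
P25: r = 5.25; ranks 5–6 are 316, 403; interpolating gives 337.75.
P75: r = 13.75; ranks 13–14 are 572, 651; interpolating gives 631.25.
Difference: 631.25 − 337.75 = 293.5.

293.50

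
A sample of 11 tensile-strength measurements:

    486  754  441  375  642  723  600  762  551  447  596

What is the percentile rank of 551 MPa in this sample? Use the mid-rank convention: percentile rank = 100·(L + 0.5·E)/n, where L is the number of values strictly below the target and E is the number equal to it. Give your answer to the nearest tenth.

Sorted: 375, 441, 447, 486, 551, 596, 600, 642, 723, 754, 762.
Count below 551: L = 4; count equal: E = 1; n = 11.
Percentile rank = 100·(4 + 0.5·1)/11 = 100·4.5/11 = 40.91.

40.9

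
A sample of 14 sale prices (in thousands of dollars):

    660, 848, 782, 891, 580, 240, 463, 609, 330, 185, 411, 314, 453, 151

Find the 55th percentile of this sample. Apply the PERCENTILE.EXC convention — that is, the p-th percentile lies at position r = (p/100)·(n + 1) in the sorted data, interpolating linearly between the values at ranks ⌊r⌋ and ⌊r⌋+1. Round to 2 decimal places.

Sorted: 151, 185, 240, 314, 330, 411, 453, 463, 580, 609, 660, 782, 848, 891.
n = 14.
r = (55/100)·(14 + 1) = 8.25.
Rank 8 is 463 and rank 9 is 580.
Interpolate: 463 + 0.25·(580 − 463) = 463 + 0.25·117 = 492.25.

492.25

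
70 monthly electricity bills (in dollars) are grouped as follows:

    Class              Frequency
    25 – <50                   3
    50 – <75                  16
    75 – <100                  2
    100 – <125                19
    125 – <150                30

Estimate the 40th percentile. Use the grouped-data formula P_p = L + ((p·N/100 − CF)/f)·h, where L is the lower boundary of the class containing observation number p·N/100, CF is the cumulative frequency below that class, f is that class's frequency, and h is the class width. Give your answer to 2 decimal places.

109.21

N = 70; target position k = 40/100 · 70 = 28.
Cumulative frequencies: 3, 19, 21, 40, 70.
Observation 28 falls in the class 100 – <125.
L = 100, CF = 21, f = 19, h = 25.
P40 = 100 + ((28 − 21)/19)·25 = 100 + 9.21053 = 109.211.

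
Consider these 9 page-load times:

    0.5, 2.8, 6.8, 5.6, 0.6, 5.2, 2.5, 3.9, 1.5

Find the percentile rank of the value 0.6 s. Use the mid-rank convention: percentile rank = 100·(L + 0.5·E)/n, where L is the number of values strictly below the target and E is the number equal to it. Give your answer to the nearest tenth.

16.7

Sorted: 0.5, 0.6, 1.5, 2.5, 2.8, 3.9, 5.2, 5.6, 6.8.
Count below 0.6: L = 1; count equal: E = 1; n = 9.
Percentile rank = 100·(1 + 0.5·1)/9 = 100·1.5/9 = 16.67.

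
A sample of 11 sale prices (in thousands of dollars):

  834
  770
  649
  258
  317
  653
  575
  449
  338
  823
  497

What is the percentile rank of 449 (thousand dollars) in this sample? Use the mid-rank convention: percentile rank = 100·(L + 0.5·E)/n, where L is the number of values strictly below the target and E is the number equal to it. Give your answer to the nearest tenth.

Sorted: 258, 317, 338, 449, 497, 575, 649, 653, 770, 823, 834.
Count below 449: L = 3; count equal: E = 1; n = 11.
Percentile rank = 100·(3 + 0.5·1)/11 = 100·3.5/11 = 31.82.

31.8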